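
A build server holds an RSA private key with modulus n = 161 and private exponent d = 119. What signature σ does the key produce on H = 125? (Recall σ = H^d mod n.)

20

H^2 ≡ 125^2 = 15625 ≡ 8
H^4 ≡ 8^2 = 64
H^8 ≡ 64^2 = 4096 ≡ 71
H^16 ≡ 71^2 = 5041 ≡ 50
H^32 ≡ 50^2 = 2500 ≡ 85
H^64 ≡ 85^2 = 7225 ≡ 141
119 = 64 + 32 + 16 + 4 + 2 + 1, so H^119 ≡ 141·85·50·64·8·125 ≡ 20 (mod 161)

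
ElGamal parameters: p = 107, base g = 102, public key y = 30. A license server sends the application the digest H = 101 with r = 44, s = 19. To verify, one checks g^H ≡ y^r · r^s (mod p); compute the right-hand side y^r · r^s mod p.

Squares mod 107: 30^1≡30, 30^2≡44, 30^4≡10, 30^8≡100, 30^16≡49, 30^32≡47
44 = 32 + 8 + 4, so 30^44 ≡ 47·100·10 ≡ 27 (mod 107)
Squares mod 107: 44^1≡44, 44^2≡10, 44^4≡100, 44^8≡49, 44^16≡47
19 = 16 + 2 + 1, so 44^19 ≡ 47·10·44 ≡ 29 (mod 107)
y^r · r^s ≡ 27·29 = 783 ≡ 34 (mod 107)

34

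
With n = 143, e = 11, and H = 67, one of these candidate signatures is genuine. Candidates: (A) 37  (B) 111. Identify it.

B

Candidate A: Squares mod 143: 37^1≡37, 37^2≡82, 37^4≡3, 37^8≡9; 11 = 8 + 2 + 1, so 37^11 ≡ 9·82·37 ≡ 136 (mod 143)
Candidate B: Squares mod 143: 111^1≡111, 111^2≡23, 111^4≡100, 111^8≡133; 11 = 8 + 2 + 1, so 111^11 ≡ 133·23·111 ≡ 67 (mod 143)
  → matches H = 67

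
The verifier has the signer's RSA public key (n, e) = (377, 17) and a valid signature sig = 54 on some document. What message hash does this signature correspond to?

110

Squares mod 377: sig^1≡54, sig^2≡277, sig^4≡198, sig^8≡373, sig^16≡16
17 = 16 + 1, so sig^17 ≡ 16·54 ≡ 110 (mod 377)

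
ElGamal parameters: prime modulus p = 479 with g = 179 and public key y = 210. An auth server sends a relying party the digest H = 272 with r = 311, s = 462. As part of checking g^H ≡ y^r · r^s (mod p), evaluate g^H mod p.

394

179^2 = 32041 ≡ 427
179^4 ≡ 427^2 = 182329 ≡ 309
179^8 ≡ 309^2 = 95481 ≡ 160
179^16 ≡ 160^2 = 25600 ≡ 213
179^32 ≡ 213^2 = 45369 ≡ 343
179^64 ≡ 343^2 = 117649 ≡ 294
179^128 ≡ 294^2 = 86436 ≡ 216
179^256 ≡ 216^2 = 46656 ≡ 193
272 = 256 + 16, so 179^272 ≡ 193·213 ≡ 394 (mod 479)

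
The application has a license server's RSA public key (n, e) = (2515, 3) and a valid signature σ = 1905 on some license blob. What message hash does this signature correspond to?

265

σ^2 ≡ 1905^2 = 3629025 ≡ 2395
3 = 2 + 1, so σ^3 ≡ 2395·1905 ≡ 265 (mod 2515)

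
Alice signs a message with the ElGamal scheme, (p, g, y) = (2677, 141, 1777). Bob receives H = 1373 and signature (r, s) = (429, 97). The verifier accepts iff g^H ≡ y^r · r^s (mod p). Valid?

Left side g^H mod p:
Squares mod 2677: 141^1≡141, 141^2≡1142, 141^4≡465, 141^8≡2065, 141^16≡2441, 141^32≡2156, 141^64≡1064, 141^128≡2402, 141^256≡669, 141^512≡502, 141^1024≡366
1373 = 1024 + 256 + 64 + 16 + 8 + 4 + 1, so 141^1373 ≡ 366·669·1064·2441·2065·465·141 ≡ 636 (mod 2677)
Right side y^r · r^s mod p:
Squares mod 2677: 1777^1≡1777, 1777^2≡1546, 1777^4≡2232, 1777^8≡2604, 1777^16≡2652, 1777^32≡625, 1777^64≡2460, 1777^128≡1580, 1777^256≡1436
429 = 256 + 128 + 32 + 8 + 4 + 1, so 1777^429 ≡ 1436·1580·625·2604·2232·1777 ≡ 1579 (mod 2677)
Squares mod 2677: 429^1≡429, 429^2≡2005, 429^4≡1848, 429^8≡1929, 429^16≡11, 429^32≡121, 429^64≡1256
97 = 64 + 32 + 1, so 429^97 ≡ 1256·121·429 ≡ 2046 (mod 2677)
1579·2046 = 3230634 ≡ 2172 (mod 2677)
636 ≠ 2172, so verification fails.

no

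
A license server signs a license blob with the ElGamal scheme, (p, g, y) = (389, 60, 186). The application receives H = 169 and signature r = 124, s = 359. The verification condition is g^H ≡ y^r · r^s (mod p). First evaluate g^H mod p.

Squares mod 389: 60^1≡60, 60^2≡99, 60^4≡76, 60^8≡330, 60^16≡369, 60^32≡11, 60^64≡121, 60^128≡248
169 = 128 + 32 + 8 + 1, so 60^169 ≡ 248·11·330·60 ≡ 194 (mod 389)

194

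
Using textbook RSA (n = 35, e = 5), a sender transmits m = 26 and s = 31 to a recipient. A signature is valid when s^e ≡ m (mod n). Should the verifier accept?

s^2 ≡ 31^2 = 961 ≡ 16
s^4 ≡ 16^2 = 256 ≡ 11
5 = 4 + 1, so s^5 ≡ 11·31 ≡ 26 (mod 35)
s^5 mod 35 = 26 matches m.

accept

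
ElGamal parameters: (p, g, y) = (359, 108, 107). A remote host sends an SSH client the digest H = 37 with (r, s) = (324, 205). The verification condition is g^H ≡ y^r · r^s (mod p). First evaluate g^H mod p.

Squares mod 359: 108^1≡108, 108^2≡176, 108^4≡102, 108^8≡352, 108^16≡49, 108^32≡247
37 = 32 + 4 + 1, so 108^37 ≡ 247·102·108 ≡ 91 (mod 359)

91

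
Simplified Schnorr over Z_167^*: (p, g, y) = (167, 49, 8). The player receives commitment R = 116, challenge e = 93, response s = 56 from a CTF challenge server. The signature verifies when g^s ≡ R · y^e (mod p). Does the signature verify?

g^s mod p:
49^2 = 2401 ≡ 63
49^4 ≡ 63^2 = 3969 ≡ 128
49^8 ≡ 128^2 = 16384 ≡ 18
49^16 ≡ 18^2 = 324 ≡ 157
49^32 ≡ 157^2 = 24649 ≡ 100
56 = 32 + 16 + 8, so 49^56 ≡ 100·157·18 ≡ 36 (mod 167)
R · y^e mod p:
8^2 = 64
8^4 ≡ 64^2 = 4096 ≡ 88
8^8 ≡ 88^2 = 7744 ≡ 62
8^16 ≡ 62^2 = 3844 ≡ 3
8^32 ≡ 3^2 = 9
8^64 ≡ 9^2 = 81
93 = 64 + 16 + 8 + 4 + 1, so 8^93 ≡ 81·3·62·88·8 ≡ 127 (mod 167)
116·127 = 14732 ≡ 36 (mod 167)
36 ≡ 36 (mod 167); signature holds.

verifies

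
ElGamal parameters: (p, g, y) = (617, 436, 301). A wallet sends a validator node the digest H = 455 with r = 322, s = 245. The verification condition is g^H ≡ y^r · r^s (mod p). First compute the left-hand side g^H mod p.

436^2 = 190096 ≡ 60
436^4 ≡ 60^2 = 3600 ≡ 515
436^8 ≡ 515^2 = 265225 ≡ 532
436^16 ≡ 532^2 = 283024 ≡ 438
436^32 ≡ 438^2 = 191844 ≡ 574
436^64 ≡ 574^2 = 329476 ≡ 615
436^128 ≡ 615^2 = 378225 ≡ 4
436^256 ≡ 4^2 = 16
455 = 256 + 128 + 64 + 4 + 2 + 1, so 436^455 ≡ 16·4·615·515·60·436 ≡ 291 (mod 617)

291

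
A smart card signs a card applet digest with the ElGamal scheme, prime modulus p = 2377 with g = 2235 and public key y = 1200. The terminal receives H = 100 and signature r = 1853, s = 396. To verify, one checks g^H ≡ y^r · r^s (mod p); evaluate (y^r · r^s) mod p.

835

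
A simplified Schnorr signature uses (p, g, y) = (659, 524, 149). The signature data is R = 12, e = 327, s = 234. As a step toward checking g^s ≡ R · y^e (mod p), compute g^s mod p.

540

Squares mod 659: 524^1≡524, 524^2≡432, 524^4≡127, 524^8≡313, 524^16≡437, 524^32≡518, 524^64≡111, 524^128≡459
234 = 128 + 64 + 32 + 8 + 2, so 524^234 ≡ 459·111·518·313·432 ≡ 540 (mod 659)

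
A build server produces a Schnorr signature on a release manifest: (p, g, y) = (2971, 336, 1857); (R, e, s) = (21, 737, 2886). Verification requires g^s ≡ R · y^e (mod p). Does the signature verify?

verifies

g^s mod p:
Squares mod 2971: 336^1≡336, 336^2≡2969, 336^4≡4, 336^8≡16, 336^16≡256, 336^32≡174, 336^64≡566, 336^128≡2459, 336^256≡696, 336^512≡143, 336^1024≡2623, 336^2048≡2264
2886 = 2048 + 512 + 256 + 64 + 4 + 2, so 336^2886 ≡ 2264·143·696·566·4·2969 ≡ 721 (mod 2971)
R · y^e mod p:
Squares mod 2971: 1857^1≡1857, 1857^2≡2089, 1857^4≡2493, 1857^8≡2688, 1857^16≡2843, 1857^32≡1529, 1857^64≡2635, 1857^128≡2969, 1857^256≡4, 1857^512≡16
737 = 512 + 128 + 64 + 32 + 1, so 1857^737 ≡ 16·2969·2635·1529·1857 ≡ 2015 (mod 2971)
21·2015 = 42315 ≡ 721 (mod 2971)
721 ≡ 721 (mod 2971); signature holds.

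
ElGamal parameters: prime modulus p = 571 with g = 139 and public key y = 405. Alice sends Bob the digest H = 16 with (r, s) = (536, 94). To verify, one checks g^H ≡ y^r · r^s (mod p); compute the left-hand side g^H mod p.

504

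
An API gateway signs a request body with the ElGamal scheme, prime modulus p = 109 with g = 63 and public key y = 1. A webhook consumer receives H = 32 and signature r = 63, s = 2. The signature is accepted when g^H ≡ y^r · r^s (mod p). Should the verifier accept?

accept

Left side g^H mod p:
Squares mod 109: 63^1≡63, 63^2≡45, 63^4≡63, 63^8≡45, 63^16≡63, 63^32≡45
63^32 ≡ 45 (mod 109)
Right side y^r · r^s mod p:
Squares mod 109: 1^1≡1, 1^2≡1, 1^4≡1, 1^8≡1, 1^16≡1, 1^32≡1
63 = 32 + 16 + 8 + 4 + 2 + 1, so 1^63 ≡ 1·1·1·1·1·1 ≡ 1 (mod 109)
Squares mod 109: 63^1≡63, 63^2≡45
63^2 ≡ 45 (mod 109)
1·45 = 45 ≡ 45 (mod 109)
45 ≡ 45 (mod 109), so the signature is genuine.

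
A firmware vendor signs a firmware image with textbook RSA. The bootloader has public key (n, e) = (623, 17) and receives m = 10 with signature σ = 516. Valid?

yes

σ^2 ≡ 516^2 = 266256 ≡ 235
σ^4 ≡ 235^2 = 55225 ≡ 401
σ^8 ≡ 401^2 = 160801 ≡ 67
σ^16 ≡ 67^2 = 4489 ≡ 128
17 = 16 + 1, so σ^17 ≡ 128·516 ≡ 10 (mod 623)
σ^17 mod 623 = 10 matches m.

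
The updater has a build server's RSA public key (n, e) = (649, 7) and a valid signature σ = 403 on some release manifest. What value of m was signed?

σ^2 ≡ 403^2 = 162409 ≡ 159
σ^4 ≡ 159^2 = 25281 ≡ 619
7 = 4 + 2 + 1, so σ^7 ≡ 619·159·403 ≡ 28 (mod 649)

28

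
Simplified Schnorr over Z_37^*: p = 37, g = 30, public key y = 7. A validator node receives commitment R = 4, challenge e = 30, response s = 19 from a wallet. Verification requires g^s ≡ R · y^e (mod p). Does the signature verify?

does not verify

g^s mod p:
30^2 = 900 ≡ 12
30^4 ≡ 12^2 = 144 ≡ 33
30^8 ≡ 33^2 = 1089 ≡ 16
30^16 ≡ 16^2 = 256 ≡ 34
19 = 16 + 2 + 1, so 30^19 ≡ 34·12·30 ≡ 30 (mod 37)
R · y^e mod p:
7^2 = 49 ≡ 12
7^4 ≡ 12^2 = 144 ≡ 33
7^8 ≡ 33^2 = 1089 ≡ 16
7^16 ≡ 16^2 = 256 ≡ 34
30 = 16 + 8 + 4 + 2, so 7^30 ≡ 34·16·33·12 ≡ 10 (mod 37)
4·10 = 40 ≡ 3 (mod 37)
30 ≠ 3; the check fails.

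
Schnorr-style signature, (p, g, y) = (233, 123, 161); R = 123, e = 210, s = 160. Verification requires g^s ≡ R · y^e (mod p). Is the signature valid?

invalid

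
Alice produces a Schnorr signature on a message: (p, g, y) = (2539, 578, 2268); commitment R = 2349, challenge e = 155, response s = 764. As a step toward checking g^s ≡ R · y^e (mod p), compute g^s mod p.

578^2 = 334084 ≡ 1475
578^4 ≡ 1475^2 = 2175625 ≡ 2241
578^8 ≡ 2241^2 = 5022081 ≡ 2478
578^16 ≡ 2478^2 = 6140484 ≡ 1182
578^32 ≡ 1182^2 = 1397124 ≡ 674
578^64 ≡ 674^2 = 454276 ≡ 2334
578^128 ≡ 2334^2 = 5447556 ≡ 1401
578^256 ≡ 1401^2 = 1962801 ≡ 154
578^512 ≡ 154^2 = 23716 ≡ 865
764 = 512 + 128 + 64 + 32 + 16 + 8 + 4, so 578^764 ≡ 865·1401·2334·674·1182·2478·2241 ≡ 405 (mod 2539)

405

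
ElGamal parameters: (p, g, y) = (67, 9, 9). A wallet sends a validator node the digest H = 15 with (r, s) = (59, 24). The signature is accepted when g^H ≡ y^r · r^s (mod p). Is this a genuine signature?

forged

Left side g^H mod p:
9^2 = 81 ≡ 14
9^4 ≡ 14^2 = 196 ≡ 62
9^8 ≡ 62^2 = 3844 ≡ 25
15 = 8 + 4 + 2 + 1, so 9^15 ≡ 25·62·14·9 ≡ 62 (mod 67)
Right side y^r · r^s mod p:
9^2 = 81 ≡ 14
9^4 ≡ 14^2 = 196 ≡ 62
9^8 ≡ 62^2 = 3844 ≡ 25
9^16 ≡ 25^2 = 625 ≡ 22
9^32 ≡ 22^2 = 484 ≡ 15
59 = 32 + 16 + 8 + 2 + 1, so 9^59 ≡ 15·22·25·14·9 ≡ 62 (mod 67)
59^2 = 3481 ≡ 64
59^4 ≡ 64^2 = 4096 ≡ 9
59^8 ≡ 9^2 = 81 ≡ 14
59^16 ≡ 14^2 = 196 ≡ 62
24 = 16 + 8, so 59^24 ≡ 62·14 ≡ 64 (mod 67)
62·64 = 3968 ≡ 15 (mod 67)
62 ≠ 15, so verification fails.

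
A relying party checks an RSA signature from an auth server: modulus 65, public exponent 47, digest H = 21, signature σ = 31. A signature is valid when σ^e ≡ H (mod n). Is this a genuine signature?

Squares mod 65: σ^1≡31, σ^2≡51, σ^4≡1, σ^8≡1, σ^16≡1, σ^32≡1
47 = 32 + 8 + 4 + 2 + 1, so σ^47 ≡ 1·1·1·51·31 ≡ 21 (mod 65)
Since 21 equals the digest 21, verification succeeds.

genuine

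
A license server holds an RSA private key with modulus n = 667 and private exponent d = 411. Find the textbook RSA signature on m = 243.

Squares mod 667: m^1≡243, m^2≡353, m^4≡547, m^8≡393, m^16≡372, m^32≡315, m^64≡509, m^128≡285, m^256≡518
411 = 256 + 128 + 16 + 8 + 2 + 1, so m^411 ≡ 518·285·372·393·353·243 ≡ 363 (mod 667)

363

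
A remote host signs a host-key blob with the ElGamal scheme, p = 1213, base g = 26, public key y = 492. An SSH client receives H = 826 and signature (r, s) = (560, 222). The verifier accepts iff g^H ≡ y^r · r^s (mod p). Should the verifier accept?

Left side g^H mod p:
26^2 = 676
26^4 ≡ 676^2 = 456976 ≡ 888
26^8 ≡ 888^2 = 788544 ≡ 94
26^16 ≡ 94^2 = 8836 ≡ 345
26^32 ≡ 345^2 = 119025 ≡ 151
26^64 ≡ 151^2 = 22801 ≡ 967
26^128 ≡ 967^2 = 935089 ≡ 1079
26^256 ≡ 1079^2 = 1164241 ≡ 974
26^512 ≡ 974^2 = 948676 ≡ 110
826 = 512 + 256 + 32 + 16 + 8 + 2, so 26^826 ≡ 110·974·151·345·94·676 ≡ 935 (mod 1213)
Right side y^r · r^s mod p:
492^2 = 242064 ≡ 677
492^4 ≡ 677^2 = 458329 ≡ 1028
492^8 ≡ 1028^2 = 1056784 ≡ 261
492^16 ≡ 261^2 = 68121 ≡ 193
492^32 ≡ 193^2 = 37249 ≡ 859
492^64 ≡ 859^2 = 737881 ≡ 377
492^128 ≡ 377^2 = 142129 ≡ 208
492^256 ≡ 208^2 = 43264 ≡ 809
492^512 ≡ 809^2 = 654481 ≡ 674
560 = 512 + 32 + 16, so 492^560 ≡ 674·859·193 ≡ 91 (mod 1213)
560^2 = 313600 ≡ 646
560^4 ≡ 646^2 = 417316 ≡ 44
560^8 ≡ 44^2 = 1936 ≡ 723
560^16 ≡ 723^2 = 522729 ≡ 1139
560^32 ≡ 1139^2 = 1297321 ≡ 624
560^64 ≡ 624^2 = 389376 ≡ 3
560^128 ≡ 3^2 = 9
222 = 128 + 64 + 16 + 8 + 4 + 2, so 560^222 ≡ 9·3·1139·723·44·646 ≡ 1010 (mod 1213)
91·1010 = 91910 ≡ 935 (mod 1213)
935 ≡ 935 (mod 1213), so the signature is genuine.

accept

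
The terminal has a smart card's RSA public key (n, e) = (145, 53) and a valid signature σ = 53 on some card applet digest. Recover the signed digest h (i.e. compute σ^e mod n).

103

σ^53 mod 145 = 103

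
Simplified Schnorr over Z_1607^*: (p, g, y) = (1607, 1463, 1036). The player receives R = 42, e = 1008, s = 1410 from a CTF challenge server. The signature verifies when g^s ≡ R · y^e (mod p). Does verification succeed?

g^s mod p:
1463^2 = 2140369 ≡ 1452
1463^4 ≡ 1452^2 = 2108304 ≡ 1527
1463^8 ≡ 1527^2 = 2331729 ≡ 1579
1463^16 ≡ 1579^2 = 2493241 ≡ 784
1463^32 ≡ 784^2 = 614656 ≡ 782
1463^64 ≡ 782^2 = 611524 ≡ 864
1463^128 ≡ 864^2 = 746496 ≡ 848
1463^256 ≡ 848^2 = 719104 ≡ 775
1463^512 ≡ 775^2 = 600625 ≡ 1214
1463^1024 ≡ 1214^2 = 1473796 ≡ 177
1410 = 1024 + 256 + 128 + 2, so 1463^1410 ≡ 177·775·848·1452 ≡ 880 (mod 1607)
R · y^e mod p:
1036^2 = 1073296 ≡ 1427
1036^4 ≡ 1427^2 = 2036329 ≡ 260
1036^8 ≡ 260^2 = 67600 ≡ 106
1036^16 ≡ 106^2 = 11236 ≡ 1594
1036^32 ≡ 1594^2 = 2540836 ≡ 169
1036^64 ≡ 169^2 = 28561 ≡ 1242
1036^128 ≡ 1242^2 = 1542564 ≡ 1451
1036^256 ≡ 1451^2 = 2105401 ≡ 231
1036^512 ≡ 231^2 = 53361 ≡ 330
1008 = 512 + 256 + 128 + 64 + 32 + 16, so 1036^1008 ≡ 330·231·1451·1242·169·1594 ≡ 647 (mod 1607)
42·647 = 27174 ≡ 1462 (mod 1607)
880 ≠ 1462; the check fails.

fails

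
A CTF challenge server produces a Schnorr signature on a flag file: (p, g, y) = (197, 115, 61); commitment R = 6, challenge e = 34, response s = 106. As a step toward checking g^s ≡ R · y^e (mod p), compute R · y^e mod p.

Squares mod 197: 61^1≡61, 61^2≡175, 61^4≡90, 61^8≡23, 61^16≡135, 61^32≡101
34 = 32 + 2, so 61^34 ≡ 101·175 ≡ 142 (mod 197)
R · y^e ≡ 6·142 = 852 ≡ 64 (mod 197)

64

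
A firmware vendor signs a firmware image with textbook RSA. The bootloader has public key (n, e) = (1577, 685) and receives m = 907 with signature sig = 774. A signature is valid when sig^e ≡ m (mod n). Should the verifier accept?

accept

sig^2 ≡ 774^2 = 599076 ≡ 1393
sig^4 ≡ 1393^2 = 1940449 ≡ 739
sig^8 ≡ 739^2 = 546121 ≡ 479
sig^16 ≡ 479^2 = 229441 ≡ 776
sig^32 ≡ 776^2 = 602176 ≡ 1339
sig^64 ≡ 1339^2 = 1792921 ≡ 1449
sig^128 ≡ 1449^2 = 2099601 ≡ 614
sig^256 ≡ 614^2 = 376996 ≡ 93
sig^512 ≡ 93^2 = 8649 ≡ 764
685 = 512 + 128 + 32 + 8 + 4 + 1, so sig^685 ≡ 764·614·1339·479·739·774 ≡ 907 (mod 1577)
907 = m, so the signature checks out.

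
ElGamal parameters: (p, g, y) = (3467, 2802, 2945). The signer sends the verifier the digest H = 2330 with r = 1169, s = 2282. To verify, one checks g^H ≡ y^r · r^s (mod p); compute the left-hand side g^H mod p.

1686

2802^2 = 7851204 ≡ 1916
2802^4 ≡ 1916^2 = 3671056 ≡ 2970
2802^8 ≡ 2970^2 = 8820900 ≡ 852
2802^16 ≡ 852^2 = 725904 ≡ 1301
2802^32 ≡ 1301^2 = 1692601 ≡ 705
2802^64 ≡ 705^2 = 497025 ≡ 1244
2802^128 ≡ 1244^2 = 1547536 ≡ 1254
2802^256 ≡ 1254^2 = 1572516 ≡ 1965
2802^512 ≡ 1965^2 = 3861225 ≡ 2454
2802^1024 ≡ 2454^2 = 6022116 ≡ 3404
2802^2048 ≡ 3404^2 = 11587216 ≡ 502
2330 = 2048 + 256 + 16 + 8 + 2, so 2802^2330 ≡ 502·1965·1301·852·1916 ≡ 1686 (mod 3467)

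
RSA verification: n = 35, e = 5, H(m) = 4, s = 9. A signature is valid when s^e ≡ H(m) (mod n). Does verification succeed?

passes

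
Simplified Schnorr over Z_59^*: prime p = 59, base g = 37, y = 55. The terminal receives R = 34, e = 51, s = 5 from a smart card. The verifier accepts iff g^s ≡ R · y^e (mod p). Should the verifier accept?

reject

g^s mod p:
37^2 = 1369 ≡ 12
37^4 ≡ 12^2 = 144 ≡ 26
5 = 4 + 1, so 37^5 ≡ 26·37 ≡ 18 (mod 59)
R · y^e mod p:
55^2 = 3025 ≡ 16
55^4 ≡ 16^2 = 256 ≡ 20
55^8 ≡ 20^2 = 400 ≡ 46
55^16 ≡ 46^2 = 2116 ≡ 51
55^32 ≡ 51^2 = 2601 ≡ 5
51 = 32 + 16 + 2 + 1, so 55^51 ≡ 5·51·16·55 ≡ 23 (mod 59)
34·23 = 782 ≡ 15 (mod 59)
18 ≠ 15; the check fails.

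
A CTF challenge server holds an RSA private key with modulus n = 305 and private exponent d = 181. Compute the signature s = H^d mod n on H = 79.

H^2 ≡ 79^2 = 6241 ≡ 141
H^4 ≡ 141^2 = 19881 ≡ 56
H^8 ≡ 56^2 = 3136 ≡ 86
H^16 ≡ 86^2 = 7396 ≡ 76
H^32 ≡ 76^2 = 5776 ≡ 286
H^64 ≡ 286^2 = 81796 ≡ 56
H^128 ≡ 56^2 = 3136 ≡ 86
181 = 128 + 32 + 16 + 4 + 1, so H^181 ≡ 86·286·76·56·79 ≡ 79 (mod 305)

79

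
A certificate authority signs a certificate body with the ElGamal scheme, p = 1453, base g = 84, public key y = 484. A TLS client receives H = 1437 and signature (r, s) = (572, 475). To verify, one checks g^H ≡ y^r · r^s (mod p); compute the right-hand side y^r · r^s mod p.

484^2 = 234256 ≡ 323
484^4 ≡ 323^2 = 104329 ≡ 1166
484^8 ≡ 1166^2 = 1359556 ≡ 1001
484^16 ≡ 1001^2 = 1002001 ≡ 884
484^32 ≡ 884^2 = 781456 ≡ 1195
484^64 ≡ 1195^2 = 1428025 ≡ 1179
484^128 ≡ 1179^2 = 1390041 ≡ 973
484^256 ≡ 973^2 = 946729 ≡ 826
484^512 ≡ 826^2 = 682276 ≡ 819
572 = 512 + 32 + 16 + 8 + 4, so 484^572 ≡ 819·1195·884·1001·1166 ≡ 144 (mod 1453)
572^2 = 327184 ≡ 259
572^4 ≡ 259^2 = 67081 ≡ 243
572^8 ≡ 243^2 = 59049 ≡ 929
572^16 ≡ 929^2 = 863041 ≡ 1412
572^32 ≡ 1412^2 = 1993744 ≡ 228
572^64 ≡ 228^2 = 51984 ≡ 1129
572^128 ≡ 1129^2 = 1274641 ≡ 360
572^256 ≡ 360^2 = 129600 ≡ 283
475 = 256 + 128 + 64 + 16 + 8 + 2 + 1, so 572^475 ≡ 283·360·1129·1412·929·259·572 ≡ 753 (mod 1453)
y^r · r^s ≡ 144·753 = 108432 ≡ 910 (mod 1453)

910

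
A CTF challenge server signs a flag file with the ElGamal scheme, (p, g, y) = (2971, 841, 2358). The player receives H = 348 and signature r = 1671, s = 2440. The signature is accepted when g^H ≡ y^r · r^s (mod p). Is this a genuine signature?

forged

Left side g^H mod p:
841^2 = 707281 ≡ 183
841^4 ≡ 183^2 = 33489 ≡ 808
841^8 ≡ 808^2 = 652864 ≡ 2215
841^16 ≡ 2215^2 = 4906225 ≡ 1104
841^32 ≡ 1104^2 = 1218816 ≡ 706
841^64 ≡ 706^2 = 498436 ≡ 2279
841^128 ≡ 2279^2 = 5193841 ≡ 533
841^256 ≡ 533^2 = 284089 ≡ 1844
348 = 256 + 64 + 16 + 8 + 4, so 841^348 ≡ 1844·2279·1104·2215·808 ≡ 2751 (mod 2971)
Right side y^r · r^s mod p:
2358^2 = 5560164 ≡ 1423
2358^4 ≡ 1423^2 = 2024929 ≡ 1678
2358^8 ≡ 1678^2 = 2815684 ≡ 2147
2358^16 ≡ 2147^2 = 4609609 ≡ 1588
2358^32 ≡ 1588^2 = 2521744 ≡ 2336
2358^64 ≡ 2336^2 = 5456896 ≡ 2140
2358^128 ≡ 2140^2 = 4579600 ≡ 1289
2358^256 ≡ 1289^2 = 1661521 ≡ 732
2358^512 ≡ 732^2 = 535824 ≡ 1044
2358^1024 ≡ 1044^2 = 1089936 ≡ 2550
1671 = 1024 + 512 + 128 + 4 + 2 + 1, so 2358^1671 ≡ 2550·1044·1289·1678·1423·2358 ≡ 1741 (mod 2971)
1671^2 = 2792241 ≡ 2472
1671^4 ≡ 2472^2 = 6110784 ≡ 2408
1671^8 ≡ 2408^2 = 5798464 ≡ 2043
1671^16 ≡ 2043^2 = 4173849 ≡ 2565
1671^32 ≡ 2565^2 = 6579225 ≡ 1431
1671^64 ≡ 1431^2 = 2047761 ≡ 742
1671^128 ≡ 742^2 = 550564 ≡ 929
1671^256 ≡ 929^2 = 863041 ≡ 1451
1671^512 ≡ 1451^2 = 2105401 ≡ 1933
1671^1024 ≡ 1933^2 = 3736489 ≡ 1942
1671^2048 ≡ 1942^2 = 3771364 ≡ 1165
2440 = 2048 + 256 + 128 + 8, so 1671^2440 ≡ 1165·1451·929·2043 ≡ 2254 (mod 2971)
1741·2254 = 3924214 ≡ 2494 (mod 2971)
2751 ≠ 2494, so verification fails.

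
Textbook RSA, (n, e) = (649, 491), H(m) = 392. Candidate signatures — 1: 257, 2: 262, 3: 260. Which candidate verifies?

Candidate 1: Squares mod 649: 257^1≡257, 257^2≡500, 257^4≡135, 257^8≡53, 257^16≡213, 257^32≡588, 257^64≡476, 257^128≡75, 257^256≡433; 491 = 256 + 128 + 64 + 32 + 8 + 2 + 1, so 257^491 ≡ 433·75·476·588·53·500·257 ≡ 609 (mod 649)
Candidate 2: Squares mod 649: 262^1≡262, 262^2≡499, 262^4≡434, 262^8≡146, 262^16≡548, 262^32≡466, 262^64≡390, 262^128≡234, 262^256≡240; 491 = 256 + 128 + 64 + 32 + 8 + 2 + 1, so 262^491 ≡ 240·234·390·466·146·499·262 ≡ 625 (mod 649)
Candidate 3: Squares mod 649: 260^1≡260, 260^2≡104, 260^4≡432, 260^8≡361, 260^16≡521, 260^32≡159, 260^64≡619, 260^128≡251, 260^256≡48; 491 = 256 + 128 + 64 + 32 + 8 + 2 + 1, so 260^491 ≡ 48·251·619·159·361·104·260 ≡ 392 (mod 649)
  → matches H(m) = 392

3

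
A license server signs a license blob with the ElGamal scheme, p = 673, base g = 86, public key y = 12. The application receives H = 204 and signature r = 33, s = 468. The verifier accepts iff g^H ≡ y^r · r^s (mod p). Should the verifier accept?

Left side g^H mod p:
86^2 = 7396 ≡ 666
86^4 ≡ 666^2 = 443556 ≡ 49
86^8 ≡ 49^2 = 2401 ≡ 382
86^16 ≡ 382^2 = 145924 ≡ 556
86^32 ≡ 556^2 = 309136 ≡ 229
86^64 ≡ 229^2 = 52441 ≡ 620
86^128 ≡ 620^2 = 384400 ≡ 117
204 = 128 + 64 + 8 + 4, so 86^204 ≡ 117·620·382·49 ≡ 646 (mod 673)
Right side y^r · r^s mod p:
12^2 = 144
12^4 ≡ 144^2 = 20736 ≡ 546
12^8 ≡ 546^2 = 298116 ≡ 650
12^16 ≡ 650^2 = 422500 ≡ 529
12^32 ≡ 529^2 = 279841 ≡ 546
33 = 32 + 1, so 12^33 ≡ 546·12 ≡ 495 (mod 673)
33^2 = 1089 ≡ 416
33^4 ≡ 416^2 = 173056 ≡ 95
33^8 ≡ 95^2 = 9025 ≡ 276
33^16 ≡ 276^2 = 76176 ≡ 127
33^32 ≡ 127^2 = 16129 ≡ 650
33^64 ≡ 650^2 = 422500 ≡ 529
33^128 ≡ 529^2 = 279841 ≡ 546
33^256 ≡ 546^2 = 298116 ≡ 650
468 = 256 + 128 + 64 + 16 + 4, so 33^468 ≡ 650·546·529·127·95 ≡ 624 (mod 673)
495·624 = 308880 ≡ 646 (mod 673)
646 ≡ 646 (mod 673), so the signature is genuine.

accept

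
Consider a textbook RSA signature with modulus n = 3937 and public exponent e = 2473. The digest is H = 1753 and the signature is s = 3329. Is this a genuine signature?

s^2473 mod 3937 = 1753
s^2473 mod 3937 = 1753 matches H.

genuine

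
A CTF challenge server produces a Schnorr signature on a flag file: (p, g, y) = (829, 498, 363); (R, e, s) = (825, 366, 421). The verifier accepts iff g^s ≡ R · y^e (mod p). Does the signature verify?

g^s mod p:
498^2 = 248004 ≡ 133
498^4 ≡ 133^2 = 17689 ≡ 280
498^8 ≡ 280^2 = 78400 ≡ 474
498^16 ≡ 474^2 = 224676 ≡ 17
498^32 ≡ 17^2 = 289
498^64 ≡ 289^2 = 83521 ≡ 621
498^128 ≡ 621^2 = 385641 ≡ 156
498^256 ≡ 156^2 = 24336 ≡ 295
421 = 256 + 128 + 32 + 4 + 1, so 498^421 ≡ 295·156·289·280·498 ≡ 790 (mod 829)
R · y^e mod p:
363^2 = 131769 ≡ 787
363^4 ≡ 787^2 = 619369 ≡ 106
363^8 ≡ 106^2 = 11236 ≡ 459
363^16 ≡ 459^2 = 210681 ≡ 115
363^32 ≡ 115^2 = 13225 ≡ 790
363^64 ≡ 790^2 = 624100 ≡ 692
363^128 ≡ 692^2 = 478864 ≡ 531
363^256 ≡ 531^2 = 281961 ≡ 101
366 = 256 + 64 + 32 + 8 + 4 + 2, so 363^366 ≡ 101·692·790·459·106·787 ≡ 217 (mod 829)
825·217 = 179025 ≡ 790 (mod 829)
790 ≡ 790 (mod 829); signature holds.

verifies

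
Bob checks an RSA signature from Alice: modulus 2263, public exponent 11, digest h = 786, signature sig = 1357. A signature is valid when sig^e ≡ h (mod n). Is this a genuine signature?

genuine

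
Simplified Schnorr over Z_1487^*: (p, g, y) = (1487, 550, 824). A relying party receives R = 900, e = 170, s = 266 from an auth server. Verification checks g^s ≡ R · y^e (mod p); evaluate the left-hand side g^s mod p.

974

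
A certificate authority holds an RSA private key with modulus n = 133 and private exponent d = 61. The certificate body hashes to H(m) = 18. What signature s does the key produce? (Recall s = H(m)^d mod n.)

(H(m))^2 ≡ 18^2 = 324 ≡ 58
(H(m))^4 ≡ 58^2 = 3364 ≡ 39
(H(m))^8 ≡ 39^2 = 1521 ≡ 58
(H(m))^16 ≡ 58^2 = 3364 ≡ 39
(H(m))^32 ≡ 39^2 = 1521 ≡ 58
61 = 32 + 16 + 8 + 4 + 1, so (H(m))^61 ≡ 58·39·58·39·18 ≡ 18 (mod 133)

18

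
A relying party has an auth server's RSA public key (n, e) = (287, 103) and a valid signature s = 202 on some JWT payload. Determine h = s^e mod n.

27

s^103 mod 287 = 27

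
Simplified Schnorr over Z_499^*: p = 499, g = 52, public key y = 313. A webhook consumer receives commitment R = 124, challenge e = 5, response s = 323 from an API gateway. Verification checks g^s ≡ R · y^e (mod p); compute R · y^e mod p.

248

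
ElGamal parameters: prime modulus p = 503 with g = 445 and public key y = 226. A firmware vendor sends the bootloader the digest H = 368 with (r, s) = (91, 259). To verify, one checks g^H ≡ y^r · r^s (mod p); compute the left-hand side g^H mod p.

445^2 = 198025 ≡ 346
445^4 ≡ 346^2 = 119716 ≡ 2
445^8 ≡ 2^2 = 4
445^16 ≡ 4^2 = 16
445^32 ≡ 16^2 = 256
445^64 ≡ 256^2 = 65536 ≡ 146
445^128 ≡ 146^2 = 21316 ≡ 190
445^256 ≡ 190^2 = 36100 ≡ 387
368 = 256 + 64 + 32 + 16, so 445^368 ≡ 387·146·256·16 ≡ 383 (mod 503)

383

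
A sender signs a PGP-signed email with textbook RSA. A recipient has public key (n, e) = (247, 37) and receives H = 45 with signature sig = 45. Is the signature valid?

sig^2 ≡ 45^2 = 2025 ≡ 49
sig^4 ≡ 49^2 = 2401 ≡ 178
sig^8 ≡ 178^2 = 31684 ≡ 68
sig^16 ≡ 68^2 = 4624 ≡ 178
sig^32 ≡ 178^2 = 31684 ≡ 68
37 = 32 + 4 + 1, so sig^37 ≡ 68·178·45 ≡ 45 (mod 247)
Since 45 equals the digest 45, verification succeeds.

valid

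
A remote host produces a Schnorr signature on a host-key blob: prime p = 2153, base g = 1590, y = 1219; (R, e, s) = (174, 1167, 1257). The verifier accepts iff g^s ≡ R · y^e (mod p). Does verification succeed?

fails

g^s mod p:
Squares mod 2153: 1590^1≡1590, 1590^2≡478, 1590^4≡266, 1590^8≡1860, 1590^16≡1882, 1590^32≡239, 1590^64≡1143, 1590^128≡1731, 1590^256≡1538, 1590^512≡1450, 1590^1024≡1172
1257 = 1024 + 128 + 64 + 32 + 8 + 1, so 1590^1257 ≡ 1172·1731·1143·239·1860·1590 ≡ 177 (mod 2153)
R · y^e mod p:
Squares mod 2153: 1219^1≡1219, 1219^2≡391, 1219^4≡18, 1219^8≡324, 1219^16≡1632, 1219^32≡163, 1219^64≡733, 1219^128≡1192, 1219^256≡2037, 1219^512≡538, 1219^1024≡942
1167 = 1024 + 128 + 8 + 4 + 2 + 1, so 1219^1167 ≡ 942·1192·324·18·391·1219 ≡ 128 (mod 2153)
174·128 = 22272 ≡ 742 (mod 2153)
177 ≠ 742; the check fails.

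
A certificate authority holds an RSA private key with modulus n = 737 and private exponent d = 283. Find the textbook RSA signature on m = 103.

339

m^283 mod 737 = 339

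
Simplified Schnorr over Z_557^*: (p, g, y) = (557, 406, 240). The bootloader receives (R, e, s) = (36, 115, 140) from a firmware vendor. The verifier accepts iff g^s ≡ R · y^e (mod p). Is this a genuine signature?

g^s mod p:
Squares mod 557: 406^1≡406, 406^2≡521, 406^4≡182, 406^8≡261, 406^16≡167, 406^32≡39, 406^64≡407, 406^128≡220
140 = 128 + 8 + 4, so 406^140 ≡ 220·261·182 ≡ 6 (mod 557)
R · y^e mod p:
Squares mod 557: 240^1≡240, 240^2≡229, 240^4≡83, 240^8≡205, 240^16≡250, 240^32≡116, 240^64≡88
115 = 64 + 32 + 16 + 2 + 1, so 240^115 ≡ 88·116·250·229·240 ≡ 93 (mod 557)
36·93 = 3348 ≡ 6 (mod 557)
6 ≡ 6 (mod 557); signature holds.

genuine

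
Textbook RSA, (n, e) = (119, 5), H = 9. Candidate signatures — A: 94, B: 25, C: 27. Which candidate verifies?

Candidate A: 94^5 mod 119 = 110
Candidate B: 25^5 mod 119 = 9
  → matches H = 9
Candidate C: 27^5 mod 119 = 6

B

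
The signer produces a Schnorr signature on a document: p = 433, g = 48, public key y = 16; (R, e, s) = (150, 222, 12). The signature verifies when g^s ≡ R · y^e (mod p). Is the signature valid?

invalid

g^s mod p:
Squares mod 433: 48^1≡48, 48^2≡139, 48^4≡269, 48^8≡50
12 = 8 + 4, so 48^12 ≡ 50·269 ≡ 27 (mod 433)
R · y^e mod p:
Squares mod 433: 16^1≡16, 16^2≡256, 16^4≡153, 16^8≡27, 16^16≡296, 16^32≡150, 16^64≡417, 16^128≡256
222 = 128 + 64 + 16 + 8 + 4 + 2, so 16^222 ≡ 256·417·296·27·153·256 ≡ 198 (mod 433)
150·198 = 29700 ≡ 256 (mod 433)
27 ≠ 256; the check fails.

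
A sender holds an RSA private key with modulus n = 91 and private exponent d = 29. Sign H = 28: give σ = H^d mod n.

84

H^2 ≡ 28^2 = 784 ≡ 56
H^4 ≡ 56^2 = 3136 ≡ 42
H^8 ≡ 42^2 = 1764 ≡ 35
H^16 ≡ 35^2 = 1225 ≡ 42
29 = 16 + 8 + 4 + 1, so H^29 ≡ 42·35·42·28 ≡ 84 (mod 91)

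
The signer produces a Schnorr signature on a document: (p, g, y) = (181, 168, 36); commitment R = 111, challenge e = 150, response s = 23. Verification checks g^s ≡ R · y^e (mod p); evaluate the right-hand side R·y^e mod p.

36^2 = 1296 ≡ 29
36^4 ≡ 29^2 = 841 ≡ 117
36^8 ≡ 117^2 = 13689 ≡ 114
36^16 ≡ 114^2 = 12996 ≡ 145
36^32 ≡ 145^2 = 21025 ≡ 29
36^64 ≡ 29^2 = 841 ≡ 117
36^128 ≡ 117^2 = 13689 ≡ 114
150 = 128 + 16 + 4 + 2, so 36^150 ≡ 114·145·117·29 ≡ 1 (mod 181)
R · y^e ≡ 111·1 = 111 ≡ 111 (mod 181)

111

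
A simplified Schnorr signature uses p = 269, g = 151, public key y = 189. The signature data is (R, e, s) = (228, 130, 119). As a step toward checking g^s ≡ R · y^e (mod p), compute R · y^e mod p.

189^130 mod 269 = 38
R · y^e ≡ 228·38 = 8664 ≡ 56 (mod 269)

56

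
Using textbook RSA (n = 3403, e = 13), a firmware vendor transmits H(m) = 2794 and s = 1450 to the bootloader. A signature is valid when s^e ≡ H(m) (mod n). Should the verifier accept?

s^2 ≡ 1450^2 = 2102500 ≡ 2849
s^4 ≡ 2849^2 = 8116801 ≡ 646
s^8 ≡ 646^2 = 417316 ≡ 2150
13 = 8 + 4 + 1, so s^13 ≡ 2150·646·1450 ≡ 2794 (mod 3403)
Since 2794 equals the digest 2794, verification succeeds.

accept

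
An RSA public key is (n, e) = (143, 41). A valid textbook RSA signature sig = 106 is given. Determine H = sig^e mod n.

84

sig^2 ≡ 106^2 = 11236 ≡ 82
sig^4 ≡ 82^2 = 6724 ≡ 3
sig^8 ≡ 3^2 = 9
sig^16 ≡ 9^2 = 81
sig^32 ≡ 81^2 = 6561 ≡ 126
41 = 32 + 8 + 1, so sig^41 ≡ 126·9·106 ≡ 84 (mod 143)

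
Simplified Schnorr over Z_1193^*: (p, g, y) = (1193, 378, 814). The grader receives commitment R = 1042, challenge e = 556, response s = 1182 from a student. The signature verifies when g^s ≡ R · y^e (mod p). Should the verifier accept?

g^s mod p:
Squares mod 1193: 378^1≡378, 378^2≡917, 378^4≡1017, 378^8≡1151, 378^16≡571, 378^32≡352, 378^64≡1025, 378^128≡785, 378^256≡637, 378^512≡149, 378^1024≡727
1182 = 1024 + 128 + 16 + 8 + 4 + 2, so 378^1182 ≡ 727·785·571·1151·1017·917 ≡ 60 (mod 1193)
R · y^e mod p:
Squares mod 1193: 814^1≡814, 814^2≡481, 814^4≡1112, 814^8≡596, 814^16≡895, 814^32≡522, 814^64≡480, 814^128≡151, 814^256≡134, 814^512≡61
556 = 512 + 32 + 8 + 4, so 814^556 ≡ 61·522·596·1112 ≡ 1161 (mod 1193)
1042·1161 = 1209762 ≡ 60 (mod 1193)
60 ≡ 60 (mod 1193); signature holds.

accept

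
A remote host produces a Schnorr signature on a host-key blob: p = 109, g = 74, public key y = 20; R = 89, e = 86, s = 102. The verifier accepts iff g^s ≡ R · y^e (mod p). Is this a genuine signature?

g^s mod p:
Squares mod 109: 74^1≡74, 74^2≡26, 74^4≡22, 74^8≡48, 74^16≡15, 74^32≡7, 74^64≡49
102 = 64 + 32 + 4 + 2, so 74^102 ≡ 49·7·22·26 ≡ 105 (mod 109)
R · y^e mod p:
Squares mod 109: 20^1≡20, 20^2≡73, 20^4≡97, 20^8≡35, 20^16≡26, 20^32≡22, 20^64≡48
86 = 64 + 16 + 4 + 2, so 20^86 ≡ 48·26·97·73 ≡ 22 (mod 109)
89·22 = 1958 ≡ 105 (mod 109)
105 ≡ 105 (mod 109); signature holds.

genuine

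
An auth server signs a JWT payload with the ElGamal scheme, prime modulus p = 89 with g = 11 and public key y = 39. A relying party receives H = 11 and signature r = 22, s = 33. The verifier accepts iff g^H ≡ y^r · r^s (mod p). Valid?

Left side g^H mod p:
11^2 = 121 ≡ 32
11^4 ≡ 32^2 = 1024 ≡ 45
11^8 ≡ 45^2 = 2025 ≡ 67
11 = 8 + 2 + 1, so 11^11 ≡ 67·32·11 ≡ 88 (mod 89)
Right side y^r · r^s mod p:
39^2 = 1521 ≡ 8
39^4 ≡ 8^2 = 64
39^8 ≡ 64^2 = 4096 ≡ 2
39^16 ≡ 2^2 = 4
22 = 16 + 4 + 2, so 39^22 ≡ 4·64·8 ≡ 1 (mod 89)
22^2 = 484 ≡ 39
22^4 ≡ 39^2 = 1521 ≡ 8
22^8 ≡ 8^2 = 64
22^16 ≡ 64^2 = 4096 ≡ 2
22^32 ≡ 2^2 = 4
33 = 32 + 1, so 22^33 ≡ 4·22 ≡ 88 (mod 89)
1·88 = 88 ≡ 88 (mod 89)
88 ≡ 88 (mod 89), so the signature is genuine.

yes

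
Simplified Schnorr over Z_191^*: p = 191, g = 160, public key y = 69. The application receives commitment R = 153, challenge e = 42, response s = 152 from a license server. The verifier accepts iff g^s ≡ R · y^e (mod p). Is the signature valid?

valid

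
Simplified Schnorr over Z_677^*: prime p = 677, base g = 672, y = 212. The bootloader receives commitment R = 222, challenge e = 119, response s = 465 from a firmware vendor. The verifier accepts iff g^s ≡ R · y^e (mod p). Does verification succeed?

passes

g^s mod p:
672^465 mod 677 = 559
R · y^e mod p:
212^119 mod 677 = 463
222·463 = 102786 ≡ 559 (mod 677)
559 ≡ 559 (mod 677); signature holds.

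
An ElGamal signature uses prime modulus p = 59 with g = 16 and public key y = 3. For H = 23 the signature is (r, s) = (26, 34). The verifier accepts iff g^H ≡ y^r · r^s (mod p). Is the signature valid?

invalid

Left side g^H mod p:
16^2 = 256 ≡ 20
16^4 ≡ 20^2 = 400 ≡ 46
16^8 ≡ 46^2 = 2116 ≡ 51
16^16 ≡ 51^2 = 2601 ≡ 5
23 = 16 + 4 + 2 + 1, so 16^23 ≡ 5·46·20·16 ≡ 27 (mod 59)
Right side y^r · r^s mod p:
3^2 = 9
3^4 ≡ 9^2 = 81 ≡ 22
3^8 ≡ 22^2 = 484 ≡ 12
3^16 ≡ 12^2 = 144 ≡ 26
26 = 16 + 8 + 2, so 3^26 ≡ 26·12·9 ≡ 35 (mod 59)
26^2 = 676 ≡ 27
26^4 ≡ 27^2 = 729 ≡ 21
26^8 ≡ 21^2 = 441 ≡ 28
26^16 ≡ 28^2 = 784 ≡ 17
26^32 ≡ 17^2 = 289 ≡ 53
34 = 32 + 2, so 26^34 ≡ 53·27 ≡ 15 (mod 59)
35·15 = 525 ≡ 53 (mod 59)
27 ≠ 53, so verification fails.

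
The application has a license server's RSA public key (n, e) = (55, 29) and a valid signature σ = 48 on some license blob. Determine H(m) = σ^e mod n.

σ^2 ≡ 48^2 = 2304 ≡ 49
σ^4 ≡ 49^2 = 2401 ≡ 36
σ^8 ≡ 36^2 = 1296 ≡ 31
σ^16 ≡ 31^2 = 961 ≡ 26
29 = 16 + 8 + 4 + 1, so σ^29 ≡ 26·31·36·48 ≡ 3 (mod 55)

3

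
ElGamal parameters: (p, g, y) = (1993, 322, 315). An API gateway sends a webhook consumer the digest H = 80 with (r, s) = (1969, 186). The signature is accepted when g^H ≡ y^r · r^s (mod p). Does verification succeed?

passes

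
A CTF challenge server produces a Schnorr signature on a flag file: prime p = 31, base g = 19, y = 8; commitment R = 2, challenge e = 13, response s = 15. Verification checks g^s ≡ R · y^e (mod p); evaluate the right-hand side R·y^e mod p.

1

8^2 = 64 ≡ 2
8^4 ≡ 2^2 = 4
8^8 ≡ 4^2 = 16
13 = 8 + 4 + 1, so 8^13 ≡ 16·4·8 ≡ 16 (mod 31)
R · y^e ≡ 2·16 = 32 ≡ 1 (mod 31)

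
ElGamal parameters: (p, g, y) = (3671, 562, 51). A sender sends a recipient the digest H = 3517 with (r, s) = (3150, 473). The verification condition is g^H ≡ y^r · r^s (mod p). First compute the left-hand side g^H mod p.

Squares mod 3671: 562^1≡562, 562^2≡138, 562^4≡689, 562^8≡1162, 562^16≡2987, 562^32≡1639, 562^64≡2820, 562^128≡1014, 562^256≡316, 562^512≡739, 562^1024≡2813, 562^2048≡1964
3517 = 2048 + 1024 + 256 + 128 + 32 + 16 + 8 + 4 + 1, so 562^3517 ≡ 1964·2813·316·1014·1639·2987·1162·689·562 ≡ 2468 (mod 3671)

2468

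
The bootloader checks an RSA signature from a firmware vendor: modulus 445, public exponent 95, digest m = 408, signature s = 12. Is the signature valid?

s^2 ≡ 12^2 = 144
s^4 ≡ 144^2 = 20736 ≡ 266
s^8 ≡ 266^2 = 70756 ≡ 1
s^16 ≡ 1^2 = 1
s^32 ≡ 1^2 = 1
s^64 ≡ 1^2 = 1
95 = 64 + 16 + 8 + 4 + 2 + 1, so s^95 ≡ 1·1·1·266·144·12 ≡ 408 (mod 445)
Since 408 equals the digest 408, verification succeeds.

valid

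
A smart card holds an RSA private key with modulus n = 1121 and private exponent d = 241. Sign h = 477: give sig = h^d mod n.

h^2 ≡ 477^2 = 227529 ≡ 1087
h^4 ≡ 1087^2 = 1181569 ≡ 35
h^8 ≡ 35^2 = 1225 ≡ 104
h^16 ≡ 104^2 = 10816 ≡ 727
h^32 ≡ 727^2 = 528529 ≡ 538
h^64 ≡ 538^2 = 289444 ≡ 226
h^128 ≡ 226^2 = 51076 ≡ 631
241 = 128 + 64 + 32 + 16 + 1, so h^241 ≡ 631·226·538·727·477 ≡ 166 (mod 1121)

166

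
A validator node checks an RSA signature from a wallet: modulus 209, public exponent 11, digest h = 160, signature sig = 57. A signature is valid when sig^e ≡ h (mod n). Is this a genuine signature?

forged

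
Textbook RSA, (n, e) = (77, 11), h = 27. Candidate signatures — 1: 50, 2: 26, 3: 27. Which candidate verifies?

Candidate 1: Squares mod 77: 50^1≡50, 50^2≡36, 50^4≡64, 50^8≡15; 11 = 8 + 2 + 1, so 50^11 ≡ 15·36·50 ≡ 50 (mod 77)
Candidate 2: Squares mod 77: 26^1≡26, 26^2≡60, 26^4≡58, 26^8≡53; 11 = 8 + 2 + 1, so 26^11 ≡ 53·60·26 ≡ 59 (mod 77)
Candidate 3: Squares mod 77: 27^1≡27, 27^2≡36, 27^4≡64, 27^8≡15; 11 = 8 + 2 + 1, so 27^11 ≡ 15·36·27 ≡ 27 (mod 77)
  → matches h = 27

3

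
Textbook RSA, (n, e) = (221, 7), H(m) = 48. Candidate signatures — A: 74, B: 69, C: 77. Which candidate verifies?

A

Candidate A: Squares mod 221: 74^1≡74, 74^2≡172, 74^4≡191; 7 = 4 + 2 + 1, so 74^7 ≡ 191·172·74 ≡ 48 (mod 221)
  → matches H(m) = 48
Candidate B: Squares mod 221: 69^1≡69, 69^2≡120, 69^4≡35; 7 = 4 + 2 + 1, so 69^7 ≡ 35·120·69 ≡ 69 (mod 221)
Candidate C: Squares mod 221: 77^1≡77, 77^2≡183, 77^4≡118; 7 = 4 + 2 + 1, so 77^7 ≡ 118·183·77 ≡ 155 (mod 221)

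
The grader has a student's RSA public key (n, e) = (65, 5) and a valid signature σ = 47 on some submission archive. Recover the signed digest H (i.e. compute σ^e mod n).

47

Squares mod 65: σ^1≡47, σ^2≡64, σ^4≡1
5 = 4 + 1, so σ^5 ≡ 1·47 ≡ 47 (mod 65)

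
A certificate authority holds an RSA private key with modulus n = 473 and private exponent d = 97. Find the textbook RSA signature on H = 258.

H^2 ≡ 258^2 = 66564 ≡ 344
H^4 ≡ 344^2 = 118336 ≡ 86
H^8 ≡ 86^2 = 7396 ≡ 301
H^16 ≡ 301^2 = 90601 ≡ 258
H^32 ≡ 258^2 = 66564 ≡ 344
H^64 ≡ 344^2 = 118336 ≡ 86
97 = 64 + 32 + 1, so H^97 ≡ 86·344·258 ≡ 344 (mod 473)

344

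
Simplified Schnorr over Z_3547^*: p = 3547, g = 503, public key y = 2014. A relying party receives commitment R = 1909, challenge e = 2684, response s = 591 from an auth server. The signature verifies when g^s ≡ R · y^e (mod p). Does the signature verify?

does not verify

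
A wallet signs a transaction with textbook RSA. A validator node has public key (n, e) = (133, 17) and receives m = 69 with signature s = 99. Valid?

no

s^2 ≡ 99^2 = 9801 ≡ 92
s^4 ≡ 92^2 = 8464 ≡ 85
s^8 ≡ 85^2 = 7225 ≡ 43
s^16 ≡ 43^2 = 1849 ≡ 120
17 = 16 + 1, so s^17 ≡ 120·99 ≡ 43 (mod 133)
s^17 mod 133 = 43, but m = 69.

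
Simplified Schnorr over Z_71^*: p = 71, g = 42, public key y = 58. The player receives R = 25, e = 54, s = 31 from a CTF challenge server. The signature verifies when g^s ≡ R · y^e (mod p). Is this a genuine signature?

g^s mod p:
Squares mod 71: 42^1≡42, 42^2≡60, 42^4≡50, 42^8≡15, 42^16≡12
31 = 16 + 8 + 4 + 2 + 1, so 42^31 ≡ 12·15·50·60·42 ≡ 44 (mod 71)
R · y^e mod p:
Squares mod 71: 58^1≡58, 58^2≡27, 58^4≡19, 58^8≡6, 58^16≡36, 58^32≡18
54 = 32 + 16 + 4 + 2, so 58^54 ≡ 18·36·19·27 ≡ 2 (mod 71)
25·2 = 50 ≡ 50 (mod 71)
44 ≠ 50; the check fails.

forged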